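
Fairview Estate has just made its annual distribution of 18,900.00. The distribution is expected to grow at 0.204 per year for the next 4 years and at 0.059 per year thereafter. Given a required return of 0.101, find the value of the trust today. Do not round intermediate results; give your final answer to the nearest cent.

D_1 = 22755.60000
D_2 = 27397.74240
D_3 = 32986.88185
D_4 = 39716.20575
Terminal value at year 4: TV = D_4×(1+g_2)/(r−g_2) = 42059.46189/0.042 = 1001415.75919
P_0 = D_1/(1+r)^1 + D_2/(1+r)^2 + D_3/(1+r)^3 + D_4/(1+r)^4 + TV/(1+r)^4
    = 20668.11989 + 22601.64973 + 24716.06382 + 27028.28415 + 681498.87882 = 776512.99641

776513.00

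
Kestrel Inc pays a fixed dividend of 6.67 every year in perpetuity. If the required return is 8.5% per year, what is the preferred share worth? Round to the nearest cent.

78.47

Level perpetuity: PV = C / r = 6.67 / 0.085 = 78.47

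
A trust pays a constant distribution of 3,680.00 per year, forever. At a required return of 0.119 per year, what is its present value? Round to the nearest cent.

Level perpetuity: PV = C / r = 3,680.00 / 0.119 = 30,924.37

30924.37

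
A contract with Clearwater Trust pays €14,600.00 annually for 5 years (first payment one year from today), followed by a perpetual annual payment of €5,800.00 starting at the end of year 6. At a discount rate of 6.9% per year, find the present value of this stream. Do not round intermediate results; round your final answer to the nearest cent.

PV of 5-year annuity: €14,600.00 × [1 − (1+0.069)^−5] / 0.069 = 60023.50894
Perpetuity value at year 5: €5,800.00 / 0.069 = 84057.97101
PV of perpetuity: 84057.97101 / (1+0.069)^5 = 60213.01541
Total PV = 60023.50894 + 60213.01541 = 120236.52435

€120236.52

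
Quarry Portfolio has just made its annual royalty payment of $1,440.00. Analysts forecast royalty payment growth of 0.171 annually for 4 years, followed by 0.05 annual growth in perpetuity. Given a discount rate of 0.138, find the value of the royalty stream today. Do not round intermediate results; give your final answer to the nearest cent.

D_1 = 1686.24000
D_2 = 1974.58704
D_3 = 2312.24142
D_4 = 2707.63471
Terminal value at year 4: TV = D_4×(1+g_2)/(r−g_2) = 2843.01644/0.088 = 32307.00503
P_0 = D_1/(1+r)^1 + D_2/(1+r)^2 + D_3/(1+r)^3 + D_4/(1+r)^4 + TV/(1+r)^4
    = 1481.75747 + 1524.72583 + 1568.94020 + 1614.43671 + 19263.16529 = 25453.02550

$25453.03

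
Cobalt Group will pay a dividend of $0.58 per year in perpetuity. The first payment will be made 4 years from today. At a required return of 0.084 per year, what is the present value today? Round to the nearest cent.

$5.42

Value at end of year 3: C / r = $0.58 / 0.084 = $6.9048
Discount to today: PV = $6.9048 / (1 + 0.084)^3 = $6.9048 / 1.273761 = $5.42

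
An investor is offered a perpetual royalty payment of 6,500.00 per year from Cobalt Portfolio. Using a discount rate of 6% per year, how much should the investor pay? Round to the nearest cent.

108333.33

Level perpetuity: PV = C / r = 6,500.00 / 0.06 = 108,333.33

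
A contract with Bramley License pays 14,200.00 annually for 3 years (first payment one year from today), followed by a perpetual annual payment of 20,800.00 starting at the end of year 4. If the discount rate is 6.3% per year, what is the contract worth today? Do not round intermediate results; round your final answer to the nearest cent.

312614.32

PV of 3-year annuity: 14,200.00 × [1 − (1+0.063)^−3] / 0.063 = 37747.07055
Perpetuity value at year 3: 20,800.00 / 0.063 = 330158.73016
PV of perpetuity: 330158.73016 / (1+0.063)^3 = 274867.24653
Total PV = 37747.07055 + 274867.24653 = 312614.31708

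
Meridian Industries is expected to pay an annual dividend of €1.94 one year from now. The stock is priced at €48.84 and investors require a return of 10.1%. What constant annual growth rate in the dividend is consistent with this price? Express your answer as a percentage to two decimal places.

P = D₁/(r−g) ⇒ g = r − D₁/P = 0.101 − €1.94/€48.84 = 0.061278

6.13%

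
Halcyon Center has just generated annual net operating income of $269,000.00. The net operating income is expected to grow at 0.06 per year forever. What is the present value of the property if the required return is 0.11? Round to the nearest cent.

D₁ = D₀ × (1 + g) = $269,000.00 × 1.06 = $285,140.0000
Growing perpetuity: P = D₁ / (r − g) = $285,140.0000 / (0.11 − 0.06) = $5,702,800.00

$5702800.00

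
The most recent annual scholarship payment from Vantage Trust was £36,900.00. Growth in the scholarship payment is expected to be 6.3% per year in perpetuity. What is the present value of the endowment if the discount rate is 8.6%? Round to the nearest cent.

D₁ = D₀ × (1 + g) = £36,900.00 × 1.063 = £39,224.7000
Growing perpetuity: P = D₁ / (r − g) = £39,224.7000 / (0.086 − 0.063) = £1,705,421.74

£1705421.74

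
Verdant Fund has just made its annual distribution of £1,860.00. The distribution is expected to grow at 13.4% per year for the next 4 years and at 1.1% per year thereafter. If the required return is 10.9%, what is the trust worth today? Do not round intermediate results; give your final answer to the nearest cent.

£28846.85

D_1 = 2109.24000
D_2 = 2391.87816
D_3 = 2712.38983
D_4 = 3075.85007
Terminal value at year 4: TV = D_4×(1+g_2)/(r−g_2) = 3109.68442/0.098 = 31731.47369
P_0 = D_1/(1+r)^1 + D_2/(1+r)^2 + D_3/(1+r)^3 + D_4/(1+r)^4 + TV/(1+r)^4
    = 1901.92967 + 1944.80455 + 1988.64595 + 2033.47566 + 20977.99887 = 28846.85469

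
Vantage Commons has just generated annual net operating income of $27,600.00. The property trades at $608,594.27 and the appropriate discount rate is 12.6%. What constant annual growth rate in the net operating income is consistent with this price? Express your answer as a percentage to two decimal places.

7.72%

P = D₀(1+g)/(r−g) ⇒ P(r−g) = D₀(1+g) ⇒ g(P+D₀) = P·r − D₀
g = (P·r − D₀)/(P + D₀) = ($608,594.27×0.126 − $27,600.00) / ($608,594.27 + $27,600.00) = 0.077151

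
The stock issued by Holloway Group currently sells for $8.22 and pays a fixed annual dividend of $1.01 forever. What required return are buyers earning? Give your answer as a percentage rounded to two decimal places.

12.29%

P = C/r ⇒ r = C/P = $1.01/$8.22 = 0.122871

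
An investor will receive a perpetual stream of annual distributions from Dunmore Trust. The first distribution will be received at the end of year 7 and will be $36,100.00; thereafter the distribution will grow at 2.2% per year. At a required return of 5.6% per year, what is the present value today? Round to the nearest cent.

Value at end of year 6: C₁ / (r − g) = $36,100.00 / (0.056 − 0.022) = $1,061,764.7059
Discount to today: PV = $1,061,764.7059 / (1 + 0.056)^6 = $1,061,764.7059 / 1.386703 = $765,675.54

$765675.54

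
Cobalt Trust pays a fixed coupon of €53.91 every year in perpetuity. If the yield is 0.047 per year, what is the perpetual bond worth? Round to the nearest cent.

Level perpetuity: PV = C / r = €53.91 / 0.047 = €1,147.02

€1147.02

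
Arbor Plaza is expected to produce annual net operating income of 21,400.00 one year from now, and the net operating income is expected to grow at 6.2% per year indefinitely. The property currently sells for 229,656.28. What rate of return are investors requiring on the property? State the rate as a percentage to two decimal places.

P = D₁/(r − g) ⇒ r = D₁/P + g = 21,400.0000/229,656.28 + 0.062 = 0.093183 + 0.062 = 0.155183

15.52%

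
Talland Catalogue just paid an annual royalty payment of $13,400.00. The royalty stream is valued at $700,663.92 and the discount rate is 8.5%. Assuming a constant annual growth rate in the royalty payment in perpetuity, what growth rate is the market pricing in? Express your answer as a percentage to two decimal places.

6.46%

P = D₀(1+g)/(r−g) ⇒ P(r−g) = D₀(1+g) ⇒ g(P+D₀) = P·r − D₀
g = (P·r − D₀)/(P + D₀) = ($700,663.92×0.085 − $13,400.00) / ($700,663.92 + $13,400.00) = 0.064639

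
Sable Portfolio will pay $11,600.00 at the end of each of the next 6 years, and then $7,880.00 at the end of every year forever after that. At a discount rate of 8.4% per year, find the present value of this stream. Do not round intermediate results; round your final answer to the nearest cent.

$110799.93

PV of 6-year annuity: $11,600.00 × [1 − (1+0.084)^−6] / 0.084 = 52980.84438
Perpetuity value at year 6: $7,880.00 / 0.084 = 93809.52381
PV of perpetuity: 93809.52381 / (1+0.084)^6 = 57819.08815
Total PV = 52980.84438 + 57819.08815 = 110799.93252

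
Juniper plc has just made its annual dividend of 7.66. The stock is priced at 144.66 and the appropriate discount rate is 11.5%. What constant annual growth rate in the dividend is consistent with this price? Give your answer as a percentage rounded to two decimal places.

5.89%

P = D₀(1+g)/(r−g) ⇒ P(r−g) = D₀(1+g) ⇒ g(P+D₀) = P·r − D₀
g = (P·r − D₀)/(P + D₀) = (144.66×0.115 − 7.66) / (144.66 + 7.66) = 0.058928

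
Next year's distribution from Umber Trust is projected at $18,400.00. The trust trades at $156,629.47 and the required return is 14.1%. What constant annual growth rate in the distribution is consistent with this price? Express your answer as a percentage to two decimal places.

P = D₁/(r−g) ⇒ g = r − D₁/P = 0.141 − $18,400.00/$156,629.47 = 0.023525

2.35%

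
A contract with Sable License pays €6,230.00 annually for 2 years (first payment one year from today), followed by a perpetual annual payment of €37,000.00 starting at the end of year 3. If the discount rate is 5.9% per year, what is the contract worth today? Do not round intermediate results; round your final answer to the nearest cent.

€570626.00

PV of 2-year annuity: €6,230.00 × [1 − (1+0.059)^−2] / 0.059 = 11438.06270
Perpetuity value at year 2: €37,000.00 / 0.059 = 627118.64407
PV of perpetuity: 627118.64407 / (1+0.059)^2 = 559187.93459
Total PV = 11438.06270 + 559187.93459 = 570625.99729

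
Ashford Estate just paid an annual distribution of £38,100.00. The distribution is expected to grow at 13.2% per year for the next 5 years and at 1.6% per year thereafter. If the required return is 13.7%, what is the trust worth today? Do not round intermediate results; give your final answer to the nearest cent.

£500942.97

D_1 = 43129.20000
D_2 = 48822.25440
D_3 = 55266.79198
D_4 = 62562.00852
D_5 = 70820.19365
Terminal value at year 5: TV = D_5×(1+g_2)/(r−g_2) = 71953.31675/0.121 = 594655.51029
P_0 = D_1/(1+r)^1 + D_2/(1+r)^2 + D_3/(1+r)^3 + D_4/(1+r)^4 + D_5/(1+r)^5 + TV/(1+r)^5
    = 37932.45383 + 37765.64444 + 37599.56861 + 37434.22310 + 37269.60471 + 312941.47422 = 500942.96890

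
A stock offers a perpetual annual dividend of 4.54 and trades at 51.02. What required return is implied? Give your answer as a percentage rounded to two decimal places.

P = C/r ⇒ r = C/P = 4.54/51.02 = 0.088985

8.90%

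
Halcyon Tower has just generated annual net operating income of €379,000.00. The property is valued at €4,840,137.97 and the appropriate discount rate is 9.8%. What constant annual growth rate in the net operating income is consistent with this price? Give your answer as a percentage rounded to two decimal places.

P = D₀(1+g)/(r−g) ⇒ P(r−g) = D₀(1+g) ⇒ g(P+D₀) = P·r − D₀
g = (P·r − D₀)/(P + D₀) = (€4,840,137.97×0.098 − €379,000.00) / (€4,840,137.97 + €379,000.00) = 0.018266

1.83%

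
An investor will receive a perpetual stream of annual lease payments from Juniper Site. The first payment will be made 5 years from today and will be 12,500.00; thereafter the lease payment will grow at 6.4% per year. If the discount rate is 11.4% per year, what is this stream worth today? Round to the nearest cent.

162330.17

Value at end of year 4: C₁ / (r − g) = 12,500.00 / (0.114 − 0.064) = 250,000.0000
Discount to today: PV = 250,000.0000 / (1 + 0.114)^4 = 250,000.0000 / 1.540071 = 162,330.17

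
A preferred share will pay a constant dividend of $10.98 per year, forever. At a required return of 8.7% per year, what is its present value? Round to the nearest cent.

Level perpetuity: PV = C / r = $10.98 / 0.087 = $126.21

$126.21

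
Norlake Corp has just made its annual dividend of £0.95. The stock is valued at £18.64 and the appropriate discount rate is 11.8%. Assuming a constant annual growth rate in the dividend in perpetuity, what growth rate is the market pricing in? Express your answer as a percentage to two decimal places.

P = D₀(1+g)/(r−g) ⇒ P(r−g) = D₀(1+g) ⇒ g(P+D₀) = P·r − D₀
g = (P·r − D₀)/(P + D₀) = (£18.64×0.118 − £0.95) / (£18.64 + £0.95) = 0.063784

6.38%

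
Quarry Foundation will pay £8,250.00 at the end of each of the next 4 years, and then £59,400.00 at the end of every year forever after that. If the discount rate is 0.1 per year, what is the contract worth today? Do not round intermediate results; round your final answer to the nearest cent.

PV of 4-year annuity: £8,250.00 × [1 − (1+0.1)^−4] / 0.1 = 26151.38993
Perpetuity value at year 4: £59,400.00 / 0.1 = 594000.00000
PV of perpetuity: 594000.00000 / (1+0.1)^4 = 405709.99249
Total PV = 26151.38993 + 405709.99249 = 431861.38242

£431861.38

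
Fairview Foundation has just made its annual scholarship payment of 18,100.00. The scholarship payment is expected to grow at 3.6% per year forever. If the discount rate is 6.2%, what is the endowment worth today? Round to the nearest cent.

721215.38

D₁ = D₀ × (1 + g) = 18,100.00 × 1.036 = 18,751.6000
Growing perpetuity: P = D₁ / (r − g) = 18,751.6000 / (0.062 − 0.036) = 721,215.38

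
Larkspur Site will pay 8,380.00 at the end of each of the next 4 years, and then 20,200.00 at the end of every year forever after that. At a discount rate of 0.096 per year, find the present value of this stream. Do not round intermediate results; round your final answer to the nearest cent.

PV of 4-year annuity: 8,380.00 × [1 − (1+0.096)^−4] / 0.096 = 26795.12215
Perpetuity value at year 4: 20,200.00 / 0.096 = 210416.66667
PV of perpetuity: 210416.66667 / (1+0.096)^4 = 145826.99274
Total PV = 26795.12215 + 145826.99274 = 172622.11489

172622.11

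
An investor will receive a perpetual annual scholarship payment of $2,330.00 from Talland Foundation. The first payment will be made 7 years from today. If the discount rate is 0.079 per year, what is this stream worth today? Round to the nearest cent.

$18689.61

Value at end of year 6: C / r = $2,330.00 / 0.079 = $29,493.6709
Discount to today: PV = $29,493.6709 / (1 + 0.079)^6 = $29,493.6709 / 1.578079 = $18,689.61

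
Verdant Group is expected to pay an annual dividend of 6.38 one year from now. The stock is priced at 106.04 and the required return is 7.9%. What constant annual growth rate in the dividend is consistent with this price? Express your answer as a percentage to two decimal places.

1.88%

P = D₁/(r−g) ⇒ g = r − D₁/P = 0.079 − 6.38/106.04 = 0.018834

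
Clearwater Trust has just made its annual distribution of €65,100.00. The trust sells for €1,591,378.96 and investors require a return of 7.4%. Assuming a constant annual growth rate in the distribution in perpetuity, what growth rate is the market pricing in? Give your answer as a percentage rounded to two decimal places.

3.18%

P = D₀(1+g)/(r−g) ⇒ P(r−g) = D₀(1+g) ⇒ g(P+D₀) = P·r − D₀
g = (P·r − D₀)/(P + D₀) = (€1,591,378.96×0.074 − €65,100.00) / (€1,591,378.96 + €65,100.00) = 0.031792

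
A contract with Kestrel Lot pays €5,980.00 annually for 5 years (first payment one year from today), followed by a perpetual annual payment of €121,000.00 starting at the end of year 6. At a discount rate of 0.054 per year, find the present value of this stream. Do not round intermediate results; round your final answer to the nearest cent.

PV of 5-year annuity: €5,980.00 × [1 − (1+0.054)^−5] / 0.054 = 25606.47989
Perpetuity value at year 5: €121,000.00 / 0.054 = 2240740.74074
PV of perpetuity: 2240740.74074 / (1+0.054)^5 = 1722616.31493
Total PV = 25606.47989 + 1722616.31493 = 1748222.79482

€1748222.79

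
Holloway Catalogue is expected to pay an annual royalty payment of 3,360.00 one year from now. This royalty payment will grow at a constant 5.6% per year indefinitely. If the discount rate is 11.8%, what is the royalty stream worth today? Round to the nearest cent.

54193.55

Growing perpetuity: P = D₁ / (r − g) = 3,360.0000 / (0.118 − 0.056) = 54,193.55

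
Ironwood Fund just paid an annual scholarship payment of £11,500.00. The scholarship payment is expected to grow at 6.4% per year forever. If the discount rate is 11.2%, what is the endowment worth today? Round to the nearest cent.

£254916.67

D₁ = D₀ × (1 + g) = £11,500.00 × 1.064 = £12,236.0000
Growing perpetuity: P = D₁ / (r − g) = £12,236.0000 / (0.112 − 0.064) = £254,916.67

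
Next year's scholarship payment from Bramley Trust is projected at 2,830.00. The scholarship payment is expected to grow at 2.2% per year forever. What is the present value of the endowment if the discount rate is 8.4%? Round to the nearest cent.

45645.16

Growing perpetuity: P = D₁ / (r − g) = 2,830.0000 / (0.084 − 0.022) = 45,645.16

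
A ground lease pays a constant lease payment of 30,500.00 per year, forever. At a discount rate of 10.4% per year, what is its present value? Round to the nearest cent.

Level perpetuity: PV = C / r = 30,500.00 / 0.104 = 293,269.23

293269.23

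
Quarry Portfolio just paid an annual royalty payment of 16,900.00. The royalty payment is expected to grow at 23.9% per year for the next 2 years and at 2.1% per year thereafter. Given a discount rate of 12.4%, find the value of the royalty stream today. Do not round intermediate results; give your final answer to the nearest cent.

242720.80

D_1 = 20939.10000
D_2 = 25943.54490
Terminal value at year 2: TV = D_2×(1+g_2)/(r−g_2) = 26488.35934/0.103 = 257168.53731
P_0 = D_1/(1+r)^1 + D_2/(1+r)^2 + TV/(1+r)^2
    = 18629.09253 + 20535.09399 + 203556.61126 = 242720.79777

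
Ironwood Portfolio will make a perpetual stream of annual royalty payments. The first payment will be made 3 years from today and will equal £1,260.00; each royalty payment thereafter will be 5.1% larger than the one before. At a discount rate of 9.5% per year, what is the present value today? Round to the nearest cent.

£23883.04

Value at end of year 2: C₁ / (r − g) = £1,260.00 / (0.095 − 0.051) = £28,636.3636
Discount to today: PV = £28,636.3636 / (1 + 0.095)^2 = £28,636.3636 / 1.199025 = £23,883.04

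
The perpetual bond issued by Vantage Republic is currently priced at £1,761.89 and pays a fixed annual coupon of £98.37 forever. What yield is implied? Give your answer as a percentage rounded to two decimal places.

P = C/r ⇒ r = C/P = £98.37/£1,761.89 = 0.055832

5.58%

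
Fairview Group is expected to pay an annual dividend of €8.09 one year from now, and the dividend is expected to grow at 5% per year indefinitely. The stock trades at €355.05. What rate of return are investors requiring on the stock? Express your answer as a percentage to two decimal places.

P = D₁/(r − g) ⇒ r = D₁/P + g = €8.0900/€355.05 + 0.05 = 0.022786 + 0.05 = 0.072786

7.28%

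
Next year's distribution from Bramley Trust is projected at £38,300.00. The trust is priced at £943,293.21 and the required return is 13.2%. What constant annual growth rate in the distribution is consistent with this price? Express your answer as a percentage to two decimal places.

9.14%

P = D₁/(r−g) ⇒ g = r − D₁/P = 0.132 − £38,300.00/£943,293.21 = 0.091398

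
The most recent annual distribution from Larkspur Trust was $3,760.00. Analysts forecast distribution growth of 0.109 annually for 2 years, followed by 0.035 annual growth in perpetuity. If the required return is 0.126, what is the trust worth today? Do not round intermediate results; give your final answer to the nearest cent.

$48833.84

D_1 = 4169.84000
D_2 = 4624.35256
Terminal value at year 2: TV = D_2×(1+g_2)/(r−g_2) = 4786.20490/0.091 = 52595.65824
P_0 = D_1/(1+r)^1 + D_2/(1+r)^2 + TV/(1+r)^2
    = 3703.23268 + 3647.32242 + 41483.28246 = 48833.83757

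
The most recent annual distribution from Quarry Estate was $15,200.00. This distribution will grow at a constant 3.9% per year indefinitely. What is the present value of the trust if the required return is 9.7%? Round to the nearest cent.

$272289.66

D₁ = D₀ × (1 + g) = $15,200.00 × 1.039 = $15,792.8000
Growing perpetuity: P = D₁ / (r − g) = $15,792.8000 / (0.097 − 0.039) = $272,289.66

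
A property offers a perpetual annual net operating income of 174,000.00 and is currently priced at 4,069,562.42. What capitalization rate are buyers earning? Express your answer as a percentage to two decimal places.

4.28%

P = C/r ⇒ r = C/P = 174,000.00/4,069,562.42 = 0.042756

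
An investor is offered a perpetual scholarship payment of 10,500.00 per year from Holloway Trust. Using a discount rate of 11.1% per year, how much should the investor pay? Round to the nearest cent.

94594.59

Level perpetuity: PV = C / r = 10,500.00 / 0.111 = 94,594.59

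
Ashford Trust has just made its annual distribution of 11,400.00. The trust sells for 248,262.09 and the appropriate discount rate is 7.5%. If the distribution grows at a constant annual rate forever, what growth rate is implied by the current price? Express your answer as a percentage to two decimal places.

2.78%

P = D₀(1+g)/(r−g) ⇒ P(r−g) = D₀(1+g) ⇒ g(P+D₀) = P·r − D₀
g = (P·r − D₀)/(P + D₀) = (248,262.09×0.075 − 11,400.00) / (248,262.09 + 11,400.00) = 0.027804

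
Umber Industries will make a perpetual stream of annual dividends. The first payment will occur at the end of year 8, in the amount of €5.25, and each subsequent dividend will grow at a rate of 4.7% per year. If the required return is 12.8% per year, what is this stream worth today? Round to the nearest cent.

€27.89

Value at end of year 7: C₁ / (r − g) = €5.25 / (0.128 − 0.047) = €64.8148
Discount to today: PV = €64.8148 / (1 + 0.128)^7 = €64.8148 / 2.323612 = €27.89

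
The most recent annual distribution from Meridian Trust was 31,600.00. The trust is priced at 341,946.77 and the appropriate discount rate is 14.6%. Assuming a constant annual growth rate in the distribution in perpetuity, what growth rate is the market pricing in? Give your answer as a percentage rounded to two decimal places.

P = D₀(1+g)/(r−g) ⇒ P(r−g) = D₀(1+g) ⇒ g(P+D₀) = P·r − D₀
g = (P·r − D₀)/(P + D₀) = (341,946.77×0.146 − 31,600.00) / (341,946.77 + 31,600.00) = 0.049055

4.91%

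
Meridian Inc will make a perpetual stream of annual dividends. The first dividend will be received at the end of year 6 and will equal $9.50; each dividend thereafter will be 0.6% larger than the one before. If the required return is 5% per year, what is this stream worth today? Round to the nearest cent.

Value at end of year 5: C₁ / (r − g) = $9.50 / (0.05 − 0.006) = $215.9091
Discount to today: PV = $215.9091 / (1 + 0.05)^5 = $215.9091 / 1.276282 = $169.17

$169.17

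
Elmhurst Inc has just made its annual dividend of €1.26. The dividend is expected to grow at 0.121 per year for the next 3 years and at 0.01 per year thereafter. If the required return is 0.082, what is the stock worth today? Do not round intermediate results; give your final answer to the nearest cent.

€23.72

D_1 = 1.41246
D_2 = 1.58337
D_3 = 1.77496
Terminal value at year 3: TV = D_3×(1+g_2)/(r−g_2) = 1.79270/0.072 = 24.89868
P_0 = D_1/(1+r)^1 + D_2/(1+r)^2 + D_3/(1+r)^3 + TV/(1+r)^3
    = 1.30542 + 1.35247 + 1.40122 + 19.65597 = 23.71507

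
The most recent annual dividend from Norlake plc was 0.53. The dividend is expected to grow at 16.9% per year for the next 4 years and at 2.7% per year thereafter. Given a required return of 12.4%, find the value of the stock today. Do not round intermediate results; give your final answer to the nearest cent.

8.91

D_1 = 0.61957
D_2 = 0.72428
D_3 = 0.84668
D_4 = 0.98977
Terminal value at year 4: TV = D_4×(1+g_2)/(r−g_2) = 1.01649/0.097 = 10.47931
P_0 = D_1/(1+r)^1 + D_2/(1+r)^2 + D_3/(1+r)^3 + D_4/(1+r)^4 + TV/(1+r)^4
    = 0.55122 + 0.57329 + 0.59624 + 0.62011 + 6.56549 = 8.90635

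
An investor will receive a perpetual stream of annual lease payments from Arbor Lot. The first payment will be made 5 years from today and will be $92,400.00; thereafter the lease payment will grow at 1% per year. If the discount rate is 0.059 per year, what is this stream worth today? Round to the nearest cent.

Value at end of year 4: C₁ / (r − g) = $92,400.00 / (0.059 − 0.01) = $1,885,714.2857
Discount to today: PV = $1,885,714.2857 / (1 + 0.059)^4 = $1,885,714.2857 / 1.257720 = $1,499,312.12

$1499312.12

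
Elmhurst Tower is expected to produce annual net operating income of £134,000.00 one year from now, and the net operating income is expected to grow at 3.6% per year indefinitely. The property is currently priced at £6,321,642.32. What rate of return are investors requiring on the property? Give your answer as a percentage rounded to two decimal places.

5.72%

P = D₁/(r − g) ⇒ r = D₁/P + g = £134,000.0000/£6,321,642.32 + 0.036 = 0.021197 + 0.036 = 0.057197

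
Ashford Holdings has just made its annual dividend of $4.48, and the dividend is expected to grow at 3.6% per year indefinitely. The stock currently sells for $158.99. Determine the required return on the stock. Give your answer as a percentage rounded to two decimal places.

D₁ = $4.48 × 1.036 = $4.6413
P = D₁/(r − g) ⇒ r = D₁/P + g = $4.6413/$158.99 + 0.036 = 0.029192 + 0.036 = 0.065192

6.52%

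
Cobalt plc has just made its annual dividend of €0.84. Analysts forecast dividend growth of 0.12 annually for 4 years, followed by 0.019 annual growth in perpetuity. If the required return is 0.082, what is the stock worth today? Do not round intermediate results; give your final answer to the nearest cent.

€19.26

D_1 = 0.94080
D_2 = 1.05370
D_3 = 1.18014
D_4 = 1.32176
Terminal value at year 4: TV = D_4×(1+g_2)/(r−g_2) = 1.34687/0.063 = 21.37888
P_0 = D_1/(1+r)^1 + D_2/(1+r)^2 + D_3/(1+r)^3 + D_4/(1+r)^4 + TV/(1+r)^4
    = 0.86950 + 0.90004 + 0.93165 + 0.96437 + 15.59825 = 19.26381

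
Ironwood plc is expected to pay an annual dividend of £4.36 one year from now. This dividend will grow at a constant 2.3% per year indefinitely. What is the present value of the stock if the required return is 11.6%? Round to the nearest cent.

Growing perpetuity: P = D₁ / (r − g) = £4.3600 / (0.116 − 0.023) = £46.88

£46.88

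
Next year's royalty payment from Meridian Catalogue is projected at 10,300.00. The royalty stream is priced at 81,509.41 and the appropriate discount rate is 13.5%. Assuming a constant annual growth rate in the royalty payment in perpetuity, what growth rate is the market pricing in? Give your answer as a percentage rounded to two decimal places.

0.86%

P = D₁/(r−g) ⇒ g = r − D₁/P = 0.135 − 10,300.00/81,509.41 = 0.008634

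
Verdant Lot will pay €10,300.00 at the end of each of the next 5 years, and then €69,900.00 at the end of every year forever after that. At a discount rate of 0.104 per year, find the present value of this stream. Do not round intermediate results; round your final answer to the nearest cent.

PV of 5-year annuity: €10,300.00 × [1 − (1+0.104)^−5] / 0.104 = 38649.36693
Perpetuity value at year 5: €69,900.00 / 0.104 = 672115.38462
PV of perpetuity: 672115.38462 / (1+0.104)^5 = 409825.02069
Total PV = 38649.36693 + 409825.02069 = 448474.38762

€448474.39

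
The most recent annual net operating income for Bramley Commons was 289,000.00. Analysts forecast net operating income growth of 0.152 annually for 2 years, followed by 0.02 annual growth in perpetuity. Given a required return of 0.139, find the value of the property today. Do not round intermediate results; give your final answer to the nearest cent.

3121944.56

D_1 = 332928.00000
D_2 = 383533.05600
Terminal value at year 2: TV = D_2×(1+g_2)/(r−g_2) = 391203.71712/0.119 = 3287426.19429
P_0 = D_1/(1+r)^1 + D_2/(1+r)^2 + TV/(1+r)^2
    = 292298.50746 + 295634.66251 + 2534011.39293 = 3121944.56290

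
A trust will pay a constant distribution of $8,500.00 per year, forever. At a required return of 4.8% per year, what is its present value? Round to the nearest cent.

$177083.33

Level perpetuity: PV = C / r = $8,500.00 / 0.048 = $177,083.33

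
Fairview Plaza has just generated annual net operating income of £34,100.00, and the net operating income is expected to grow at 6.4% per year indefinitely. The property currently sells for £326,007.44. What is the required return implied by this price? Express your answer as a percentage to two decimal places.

D₁ = £34,100.00 × 1.064 = £36,282.4000
P = D₁/(r − g) ⇒ r = D₁/P + g = £36,282.4000/£326,007.44 + 0.064 = 0.111293 + 0.064 = 0.175293

17.53%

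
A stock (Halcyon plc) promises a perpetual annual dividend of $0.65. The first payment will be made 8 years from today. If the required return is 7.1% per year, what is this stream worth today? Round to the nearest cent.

Value at end of year 7: C / r = $0.65 / 0.071 = $9.1549
Discount to today: PV = $9.1549 / (1 + 0.071)^7 = $9.1549 / 1.616316 = $5.66

$5.66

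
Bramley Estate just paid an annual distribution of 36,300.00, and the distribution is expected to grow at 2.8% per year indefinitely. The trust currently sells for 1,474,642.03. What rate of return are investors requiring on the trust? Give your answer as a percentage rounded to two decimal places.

D₁ = 36,300.00 × 1.028 = 37,316.4000
P = D₁/(r − g) ⇒ r = D₁/P + g = 37,316.4000/1,474,642.03 + 0.028 = 0.025305 + 0.028 = 0.053305

5.33%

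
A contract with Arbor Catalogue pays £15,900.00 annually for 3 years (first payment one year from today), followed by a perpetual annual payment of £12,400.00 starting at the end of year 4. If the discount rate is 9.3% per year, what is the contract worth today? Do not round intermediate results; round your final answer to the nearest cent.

PV of 3-year annuity: £15,900.00 × [1 − (1+0.093)^−3] / 0.093 = 40033.36379
Perpetuity value at year 3: £12,400.00 / 0.093 = 133333.33333
PV of perpetuity: 133333.33333 / (1+0.093)^3 = 102112.34522
Total PV = 40033.36379 + 102112.34522 = 142145.70901

£142145.71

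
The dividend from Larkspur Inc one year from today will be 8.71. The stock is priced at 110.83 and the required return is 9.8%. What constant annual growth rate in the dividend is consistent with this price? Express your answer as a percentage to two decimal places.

1.94%

P = D₁/(r−g) ⇒ g = r − D₁/P = 0.098 − 8.71/110.83 = 0.019411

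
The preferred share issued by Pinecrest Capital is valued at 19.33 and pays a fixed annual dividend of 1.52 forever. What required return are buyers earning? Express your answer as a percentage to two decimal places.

P = C/r ⇒ r = C/P = 1.52/19.33 = 0.078634

7.86%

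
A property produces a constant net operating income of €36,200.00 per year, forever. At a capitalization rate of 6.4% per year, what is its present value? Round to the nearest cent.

€565625.00

Level perpetuity: PV = C / r = €36,200.00 / 0.064 = €565,625.00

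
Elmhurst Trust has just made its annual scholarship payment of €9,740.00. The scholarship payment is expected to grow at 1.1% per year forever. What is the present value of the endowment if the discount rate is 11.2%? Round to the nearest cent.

€97496.44

D₁ = D₀ × (1 + g) = €9,740.00 × 1.011 = €9,847.1400
Growing perpetuity: P = D₁ / (r − g) = €9,847.1400 / (0.112 − 0.011) = €97,496.44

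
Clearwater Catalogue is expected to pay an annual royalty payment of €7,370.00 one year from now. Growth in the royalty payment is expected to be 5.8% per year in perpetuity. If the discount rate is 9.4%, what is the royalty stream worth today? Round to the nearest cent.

€204722.22

Growing perpetuity: P = D₁ / (r − g) = €7,370.0000 / (0.094 − 0.058) = €204,722.22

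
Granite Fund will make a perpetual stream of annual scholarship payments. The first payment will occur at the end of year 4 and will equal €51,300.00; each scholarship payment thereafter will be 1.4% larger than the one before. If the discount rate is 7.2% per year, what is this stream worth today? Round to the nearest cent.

€717967.88

Value at end of year 3: C₁ / (r − g) = €51,300.00 / (0.072 − 0.014) = €884,482.7586
Discount to today: PV = €884,482.7586 / (1 + 0.072)^3 = €884,482.7586 / 1.231925 = €717,967.88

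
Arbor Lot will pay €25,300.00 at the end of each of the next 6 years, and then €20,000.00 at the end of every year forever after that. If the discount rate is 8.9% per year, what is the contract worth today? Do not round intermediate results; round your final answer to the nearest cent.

€248565.52

PV of 6-year annuity: €25,300.00 × [1 − (1+0.089)^−6] / 0.089 = 113832.91614
Perpetuity value at year 6: €20,000.00 / 0.089 = 224719.10112
PV of perpetuity: 224719.10112 / (1+0.089)^6 = 134732.60615
Total PV = 113832.91614 + 134732.60615 = 248565.52229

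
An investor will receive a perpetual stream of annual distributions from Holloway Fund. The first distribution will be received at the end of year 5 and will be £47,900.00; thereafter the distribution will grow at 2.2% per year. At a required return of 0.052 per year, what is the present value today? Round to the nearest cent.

£1303620.85

Value at end of year 4: C₁ / (r − g) = £47,900.00 / (0.052 − 0.022) = £1,596,666.6667
Discount to today: PV = £1,596,666.6667 / (1 + 0.052)^4 = £1,596,666.6667 / 1.224794 = £1,303,620.85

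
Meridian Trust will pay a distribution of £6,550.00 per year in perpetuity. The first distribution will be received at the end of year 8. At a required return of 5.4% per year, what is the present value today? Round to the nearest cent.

Value at end of year 7: C / r = £6,550.00 / 0.054 = £121,296.2963
Discount to today: PV = £121,296.2963 / (1 + 0.054)^7 = £121,296.2963 / 1.445055 = £83,938.90

£83938.90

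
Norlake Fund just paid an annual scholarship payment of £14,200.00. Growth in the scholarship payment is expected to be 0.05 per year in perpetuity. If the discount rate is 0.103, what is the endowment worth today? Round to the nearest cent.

£281320.75

D₁ = D₀ × (1 + g) = £14,200.00 × 1.05 = £14,910.0000
Growing perpetuity: P = D₁ / (r − g) = £14,910.0000 / (0.103 − 0.05) = £281,320.75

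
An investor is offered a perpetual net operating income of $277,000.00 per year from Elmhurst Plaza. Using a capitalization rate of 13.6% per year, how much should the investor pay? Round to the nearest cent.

Level perpetuity: PV = C / r = $277,000.00 / 0.136 = $2,036,764.71

$2036764.71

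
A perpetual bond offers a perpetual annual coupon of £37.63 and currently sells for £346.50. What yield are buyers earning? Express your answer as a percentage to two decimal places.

10.86%

P = C/r ⇒ r = C/P = £37.63/£346.50 = 0.108600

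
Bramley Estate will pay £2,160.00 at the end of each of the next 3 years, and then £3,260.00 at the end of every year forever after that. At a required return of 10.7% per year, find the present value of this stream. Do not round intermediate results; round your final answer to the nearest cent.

£27765.12

PV of 3-year annuity: £2,160.00 × [1 − (1+0.107)^−3] / 0.107 = 5306.08741
Perpetuity value at year 3: £3,260.00 / 0.107 = 30467.28972
PV of perpetuity: 30467.28972 / (1+0.107)^3 = 22459.02816
Total PV = 5306.08741 + 22459.02816 = 27765.11557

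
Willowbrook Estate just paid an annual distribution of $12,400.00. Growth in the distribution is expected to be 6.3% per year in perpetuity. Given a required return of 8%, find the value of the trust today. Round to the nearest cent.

$775364.71

D₁ = D₀ × (1 + g) = $12,400.00 × 1.063 = $13,181.2000
Growing perpetuity: P = D₁ / (r − g) = $13,181.2000 / (0.08 − 0.063) = $775,364.71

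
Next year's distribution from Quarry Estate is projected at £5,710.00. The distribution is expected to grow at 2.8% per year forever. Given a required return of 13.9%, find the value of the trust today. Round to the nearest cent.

£51441.44

Growing perpetuity: P = D₁ / (r − g) = £5,710.0000 / (0.139 − 0.028) = £51,441.44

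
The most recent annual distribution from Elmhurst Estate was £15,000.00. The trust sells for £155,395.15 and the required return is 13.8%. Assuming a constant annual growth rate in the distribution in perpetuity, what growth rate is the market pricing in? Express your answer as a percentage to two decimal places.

P = D₀(1+g)/(r−g) ⇒ P(r−g) = D₀(1+g) ⇒ g(P+D₀) = P·r − D₀
g = (P·r − D₀)/(P + D₀) = (£155,395.15×0.138 − £15,000.00) / (£155,395.15 + £15,000.00) = 0.037821

3.78%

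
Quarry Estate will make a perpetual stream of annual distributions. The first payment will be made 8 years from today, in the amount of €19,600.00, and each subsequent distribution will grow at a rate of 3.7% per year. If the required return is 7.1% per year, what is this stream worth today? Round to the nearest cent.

Value at end of year 7: C₁ / (r − g) = €19,600.00 / (0.071 − 0.037) = €576,470.5882
Discount to today: PV = €576,470.5882 / (1 + 0.071)^7 = €576,470.5882 / 1.616316 = €356,657.09

€356657.09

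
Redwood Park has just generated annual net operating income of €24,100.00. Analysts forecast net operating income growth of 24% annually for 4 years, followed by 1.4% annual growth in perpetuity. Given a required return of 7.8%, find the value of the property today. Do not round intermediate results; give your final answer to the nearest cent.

€806958.34

D_1 = 29884.00000
D_2 = 37056.16000
D_3 = 45949.63840
D_4 = 56977.55162
Terminal value at year 4: TV = D_4×(1+g_2)/(r−g_2) = 57775.23734/0.064 = 902738.08342
P_0 = D_1/(1+r)^1 + D_2/(1+r)^2 + D_3/(1+r)^3 + D_4/(1+r)^4 + TV/(1+r)^4
    = 27721.70686 + 31887.67765 + 36679.70343 + 42191.86665 + 668477.38721 = 806958.34180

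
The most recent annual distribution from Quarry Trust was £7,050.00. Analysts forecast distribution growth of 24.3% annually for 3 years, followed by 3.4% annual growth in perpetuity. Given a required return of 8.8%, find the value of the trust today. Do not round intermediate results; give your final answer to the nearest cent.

D_1 = 8763.15000
D_2 = 10892.59545
D_3 = 13539.49614
Terminal value at year 3: TV = D_3×(1+g_2)/(r−g_2) = 13999.83901/0.054 = 259256.27802
P_0 = D_1/(1+r)^1 + D_2/(1+r)^2 + D_3/(1+r)^3 + TV/(1+r)^3
    = 8054.36581 + 9201.81682 + 10512.73741 + 201299.45346 = 229068.37351

£229068.37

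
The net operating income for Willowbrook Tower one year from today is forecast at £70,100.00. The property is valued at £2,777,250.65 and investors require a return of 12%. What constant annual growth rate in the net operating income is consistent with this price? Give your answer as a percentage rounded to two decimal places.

9.48%

P = D₁/(r−g) ⇒ g = r − D₁/P = 0.12 − £70,100.00/£2,777,250.65 = 0.094759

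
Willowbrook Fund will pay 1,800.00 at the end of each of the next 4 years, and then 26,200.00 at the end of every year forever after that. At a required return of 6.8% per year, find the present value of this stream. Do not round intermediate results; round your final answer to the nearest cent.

PV of 4-year annuity: 1,800.00 × [1 − (1+0.068)^−4] / 0.068 = 6124.60972
Perpetuity value at year 4: 26,200.00 / 0.068 = 385294.11765
PV of perpetuity: 385294.11765 / (1+0.068)^4 = 296147.02066
Total PV = 6124.60972 + 296147.02066 = 302271.63037

302271.63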